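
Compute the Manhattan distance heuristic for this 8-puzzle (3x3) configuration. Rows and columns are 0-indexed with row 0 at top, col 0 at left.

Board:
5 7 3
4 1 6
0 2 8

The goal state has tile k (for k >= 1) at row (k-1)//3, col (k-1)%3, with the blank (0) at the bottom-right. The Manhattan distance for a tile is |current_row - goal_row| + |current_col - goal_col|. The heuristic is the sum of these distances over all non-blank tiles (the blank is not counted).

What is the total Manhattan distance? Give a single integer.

Answer: 10

Derivation:
Tile 5: (0,0)->(1,1) = 2
Tile 7: (0,1)->(2,0) = 3
Tile 3: (0,2)->(0,2) = 0
Tile 4: (1,0)->(1,0) = 0
Tile 1: (1,1)->(0,0) = 2
Tile 6: (1,2)->(1,2) = 0
Tile 2: (2,1)->(0,1) = 2
Tile 8: (2,2)->(2,1) = 1
Sum: 2 + 3 + 0 + 0 + 2 + 0 + 2 + 1 = 10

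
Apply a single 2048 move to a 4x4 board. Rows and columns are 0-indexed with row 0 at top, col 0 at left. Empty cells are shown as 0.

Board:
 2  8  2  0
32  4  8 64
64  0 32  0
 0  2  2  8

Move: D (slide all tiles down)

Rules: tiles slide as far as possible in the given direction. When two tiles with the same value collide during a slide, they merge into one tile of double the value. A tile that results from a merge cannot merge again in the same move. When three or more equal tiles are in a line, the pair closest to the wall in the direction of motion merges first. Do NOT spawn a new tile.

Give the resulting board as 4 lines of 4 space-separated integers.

Slide down:
col 0: [2, 32, 64, 0] -> [0, 2, 32, 64]
col 1: [8, 4, 0, 2] -> [0, 8, 4, 2]
col 2: [2, 8, 32, 2] -> [2, 8, 32, 2]
col 3: [0, 64, 0, 8] -> [0, 0, 64, 8]

Answer:  0  0  2  0
 2  8  8  0
32  4 32 64
64  2  2  8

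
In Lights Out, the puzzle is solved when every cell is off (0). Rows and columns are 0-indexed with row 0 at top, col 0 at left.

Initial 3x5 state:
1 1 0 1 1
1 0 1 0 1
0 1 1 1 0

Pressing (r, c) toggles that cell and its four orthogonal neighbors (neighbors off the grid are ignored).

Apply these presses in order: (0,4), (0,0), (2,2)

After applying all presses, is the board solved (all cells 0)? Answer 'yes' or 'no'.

Answer: yes

Derivation:
After press 1 at (0,4):
1 1 0 0 0
1 0 1 0 0
0 1 1 1 0

After press 2 at (0,0):
0 0 0 0 0
0 0 1 0 0
0 1 1 1 0

After press 3 at (2,2):
0 0 0 0 0
0 0 0 0 0
0 0 0 0 0

Lights still on: 0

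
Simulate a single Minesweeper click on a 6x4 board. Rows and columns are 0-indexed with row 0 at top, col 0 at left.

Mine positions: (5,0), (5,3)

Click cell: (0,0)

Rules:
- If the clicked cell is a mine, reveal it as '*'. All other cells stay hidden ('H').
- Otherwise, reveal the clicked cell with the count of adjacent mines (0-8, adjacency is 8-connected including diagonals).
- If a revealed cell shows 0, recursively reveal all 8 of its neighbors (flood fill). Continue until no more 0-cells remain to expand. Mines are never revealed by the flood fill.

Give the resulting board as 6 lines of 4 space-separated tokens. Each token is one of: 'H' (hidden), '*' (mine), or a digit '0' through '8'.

0 0 0 0
0 0 0 0
0 0 0 0
0 0 0 0
1 1 1 1
H H H H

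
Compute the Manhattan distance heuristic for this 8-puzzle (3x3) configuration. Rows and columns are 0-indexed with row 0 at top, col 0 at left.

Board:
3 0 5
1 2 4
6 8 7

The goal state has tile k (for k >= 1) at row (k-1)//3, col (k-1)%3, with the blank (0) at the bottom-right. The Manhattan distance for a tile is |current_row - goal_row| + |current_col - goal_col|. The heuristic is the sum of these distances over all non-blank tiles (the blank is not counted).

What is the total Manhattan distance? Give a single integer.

Tile 3: at (0,0), goal (0,2), distance |0-0|+|0-2| = 2
Tile 5: at (0,2), goal (1,1), distance |0-1|+|2-1| = 2
Tile 1: at (1,0), goal (0,0), distance |1-0|+|0-0| = 1
Tile 2: at (1,1), goal (0,1), distance |1-0|+|1-1| = 1
Tile 4: at (1,2), goal (1,0), distance |1-1|+|2-0| = 2
Tile 6: at (2,0), goal (1,2), distance |2-1|+|0-2| = 3
Tile 8: at (2,1), goal (2,1), distance |2-2|+|1-1| = 0
Tile 7: at (2,2), goal (2,0), distance |2-2|+|2-0| = 2
Sum: 2 + 2 + 1 + 1 + 2 + 3 + 0 + 2 = 13

Answer: 13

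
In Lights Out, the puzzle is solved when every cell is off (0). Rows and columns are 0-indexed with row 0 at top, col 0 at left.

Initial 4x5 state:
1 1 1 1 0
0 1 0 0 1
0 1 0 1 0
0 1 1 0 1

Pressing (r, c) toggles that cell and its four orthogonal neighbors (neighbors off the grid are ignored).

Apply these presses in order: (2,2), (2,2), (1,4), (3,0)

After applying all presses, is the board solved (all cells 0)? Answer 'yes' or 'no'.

Answer: no

Derivation:
After press 1 at (2,2):
1 1 1 1 0
0 1 1 0 1
0 0 1 0 0
0 1 0 0 1

After press 2 at (2,2):
1 1 1 1 0
0 1 0 0 1
0 1 0 1 0
0 1 1 0 1

After press 3 at (1,4):
1 1 1 1 1
0 1 0 1 0
0 1 0 1 1
0 1 1 0 1

After press 4 at (3,0):
1 1 1 1 1
0 1 0 1 0
1 1 0 1 1
1 0 1 0 1

Lights still on: 14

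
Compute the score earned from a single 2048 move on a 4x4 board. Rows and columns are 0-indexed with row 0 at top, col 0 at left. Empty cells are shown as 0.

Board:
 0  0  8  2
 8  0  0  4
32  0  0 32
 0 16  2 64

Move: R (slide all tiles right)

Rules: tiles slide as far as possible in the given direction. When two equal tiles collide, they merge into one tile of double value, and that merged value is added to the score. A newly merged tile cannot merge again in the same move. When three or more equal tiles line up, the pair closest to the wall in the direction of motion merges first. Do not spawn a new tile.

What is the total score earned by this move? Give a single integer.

Slide right:
row 0: [0, 0, 8, 2] -> [0, 0, 8, 2]  score +0 (running 0)
row 1: [8, 0, 0, 4] -> [0, 0, 8, 4]  score +0 (running 0)
row 2: [32, 0, 0, 32] -> [0, 0, 0, 64]  score +64 (running 64)
row 3: [0, 16, 2, 64] -> [0, 16, 2, 64]  score +0 (running 64)
Board after move:
 0  0  8  2
 0  0  8  4
 0  0  0 64
 0 16  2 64

Answer: 64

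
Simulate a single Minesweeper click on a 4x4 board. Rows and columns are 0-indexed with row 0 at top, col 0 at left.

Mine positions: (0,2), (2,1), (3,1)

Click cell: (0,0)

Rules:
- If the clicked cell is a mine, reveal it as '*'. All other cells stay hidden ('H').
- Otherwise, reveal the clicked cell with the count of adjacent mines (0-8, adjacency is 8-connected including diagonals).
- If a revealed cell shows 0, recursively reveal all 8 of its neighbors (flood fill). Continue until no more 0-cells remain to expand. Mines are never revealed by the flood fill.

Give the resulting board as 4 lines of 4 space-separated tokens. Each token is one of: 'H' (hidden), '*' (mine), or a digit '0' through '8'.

0 1 H H
1 2 H H
H H H H
H H H H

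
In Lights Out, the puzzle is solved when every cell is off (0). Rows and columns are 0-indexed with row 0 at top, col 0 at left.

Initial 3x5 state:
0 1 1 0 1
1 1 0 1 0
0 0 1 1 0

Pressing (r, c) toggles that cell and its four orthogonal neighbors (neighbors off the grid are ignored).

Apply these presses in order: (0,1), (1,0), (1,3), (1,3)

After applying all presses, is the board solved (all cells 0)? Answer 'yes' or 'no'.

Answer: no

Derivation:
After press 1 at (0,1):
1 0 0 0 1
1 0 0 1 0
0 0 1 1 0

After press 2 at (1,0):
0 0 0 0 1
0 1 0 1 0
1 0 1 1 0

After press 3 at (1,3):
0 0 0 1 1
0 1 1 0 1
1 0 1 0 0

After press 4 at (1,3):
0 0 0 0 1
0 1 0 1 0
1 0 1 1 0

Lights still on: 6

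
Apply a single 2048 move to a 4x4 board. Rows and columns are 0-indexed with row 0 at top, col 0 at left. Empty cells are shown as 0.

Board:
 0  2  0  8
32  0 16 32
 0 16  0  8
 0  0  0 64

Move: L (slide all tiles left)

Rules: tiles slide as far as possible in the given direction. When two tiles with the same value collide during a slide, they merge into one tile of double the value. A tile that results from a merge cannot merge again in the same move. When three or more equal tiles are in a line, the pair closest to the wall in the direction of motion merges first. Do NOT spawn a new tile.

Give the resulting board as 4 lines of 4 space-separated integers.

Answer:  2  8  0  0
32 16 32  0
16  8  0  0
64  0  0  0

Derivation:
Slide left:
row 0: [0, 2, 0, 8] -> [2, 8, 0, 0]
row 1: [32, 0, 16, 32] -> [32, 16, 32, 0]
row 2: [0, 16, 0, 8] -> [16, 8, 0, 0]
row 3: [0, 0, 0, 64] -> [64, 0, 0, 0]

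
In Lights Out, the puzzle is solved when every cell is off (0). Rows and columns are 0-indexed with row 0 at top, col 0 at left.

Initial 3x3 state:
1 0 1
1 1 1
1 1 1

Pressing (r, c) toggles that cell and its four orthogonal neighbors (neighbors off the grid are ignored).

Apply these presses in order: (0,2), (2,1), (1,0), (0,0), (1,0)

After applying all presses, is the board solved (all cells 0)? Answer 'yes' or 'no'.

After press 1 at (0,2):
1 1 0
1 1 0
1 1 1

After press 2 at (2,1):
1 1 0
1 0 0
0 0 0

After press 3 at (1,0):
0 1 0
0 1 0
1 0 0

After press 4 at (0,0):
1 0 0
1 1 0
1 0 0

After press 5 at (1,0):
0 0 0
0 0 0
0 0 0

Lights still on: 0

Answer: yes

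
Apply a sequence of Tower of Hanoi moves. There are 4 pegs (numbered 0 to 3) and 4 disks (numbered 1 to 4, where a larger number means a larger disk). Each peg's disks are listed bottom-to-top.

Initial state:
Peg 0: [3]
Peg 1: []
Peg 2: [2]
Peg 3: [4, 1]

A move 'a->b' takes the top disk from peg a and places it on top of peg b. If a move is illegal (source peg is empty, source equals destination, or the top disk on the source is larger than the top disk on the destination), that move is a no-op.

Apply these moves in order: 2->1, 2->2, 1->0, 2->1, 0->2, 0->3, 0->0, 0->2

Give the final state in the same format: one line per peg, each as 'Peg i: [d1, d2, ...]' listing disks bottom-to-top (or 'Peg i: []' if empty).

Answer: Peg 0: [3]
Peg 1: []
Peg 2: [2]
Peg 3: [4, 1]

Derivation:
After move 1 (2->1):
Peg 0: [3]
Peg 1: [2]
Peg 2: []
Peg 3: [4, 1]

After move 2 (2->2):
Peg 0: [3]
Peg 1: [2]
Peg 2: []
Peg 3: [4, 1]

After move 3 (1->0):
Peg 0: [3, 2]
Peg 1: []
Peg 2: []
Peg 3: [4, 1]

After move 4 (2->1):
Peg 0: [3, 2]
Peg 1: []
Peg 2: []
Peg 3: [4, 1]

After move 5 (0->2):
Peg 0: [3]
Peg 1: []
Peg 2: [2]
Peg 3: [4, 1]

After move 6 (0->3):
Peg 0: [3]
Peg 1: []
Peg 2: [2]
Peg 3: [4, 1]

After move 7 (0->0):
Peg 0: [3]
Peg 1: []
Peg 2: [2]
Peg 3: [4, 1]

After move 8 (0->2):
Peg 0: [3]
Peg 1: []
Peg 2: [2]
Peg 3: [4, 1]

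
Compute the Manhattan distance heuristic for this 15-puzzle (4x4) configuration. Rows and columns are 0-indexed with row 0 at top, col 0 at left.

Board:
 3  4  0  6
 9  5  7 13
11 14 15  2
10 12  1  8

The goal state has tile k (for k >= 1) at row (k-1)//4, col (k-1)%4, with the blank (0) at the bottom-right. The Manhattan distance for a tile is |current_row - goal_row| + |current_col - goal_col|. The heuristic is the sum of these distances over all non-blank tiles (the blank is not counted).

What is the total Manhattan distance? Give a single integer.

Tile 3: (0,0)->(0,2) = 2
Tile 4: (0,1)->(0,3) = 2
Tile 6: (0,3)->(1,1) = 3
Tile 9: (1,0)->(2,0) = 1
Tile 5: (1,1)->(1,0) = 1
Tile 7: (1,2)->(1,2) = 0
Tile 13: (1,3)->(3,0) = 5
Tile 11: (2,0)->(2,2) = 2
Tile 14: (2,1)->(3,1) = 1
Tile 15: (2,2)->(3,2) = 1
Tile 2: (2,3)->(0,1) = 4
Tile 10: (3,0)->(2,1) = 2
Tile 12: (3,1)->(2,3) = 3
Tile 1: (3,2)->(0,0) = 5
Tile 8: (3,3)->(1,3) = 2
Sum: 2 + 2 + 3 + 1 + 1 + 0 + 5 + 2 + 1 + 1 + 4 + 2 + 3 + 5 + 2 = 34

Answer: 34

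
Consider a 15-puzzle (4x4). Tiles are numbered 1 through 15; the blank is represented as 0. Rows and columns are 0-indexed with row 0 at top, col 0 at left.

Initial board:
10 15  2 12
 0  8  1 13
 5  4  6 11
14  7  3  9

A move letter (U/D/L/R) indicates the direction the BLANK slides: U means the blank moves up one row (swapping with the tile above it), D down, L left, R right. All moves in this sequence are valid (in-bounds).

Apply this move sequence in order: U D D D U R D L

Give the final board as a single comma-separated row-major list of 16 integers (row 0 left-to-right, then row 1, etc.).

After move 1 (U):
 0 15  2 12
10  8  1 13
 5  4  6 11
14  7  3  9

After move 2 (D):
10 15  2 12
 0  8  1 13
 5  4  6 11
14  7  3  9

After move 3 (D):
10 15  2 12
 5  8  1 13
 0  4  6 11
14  7  3  9

After move 4 (D):
10 15  2 12
 5  8  1 13
14  4  6 11
 0  7  3  9

After move 5 (U):
10 15  2 12
 5  8  1 13
 0  4  6 11
14  7  3  9

After move 6 (R):
10 15  2 12
 5  8  1 13
 4  0  6 11
14  7  3  9

After move 7 (D):
10 15  2 12
 5  8  1 13
 4  7  6 11
14  0  3  9

After move 8 (L):
10 15  2 12
 5  8  1 13
 4  7  6 11
 0 14  3  9

Answer: 10, 15, 2, 12, 5, 8, 1, 13, 4, 7, 6, 11, 0, 14, 3, 9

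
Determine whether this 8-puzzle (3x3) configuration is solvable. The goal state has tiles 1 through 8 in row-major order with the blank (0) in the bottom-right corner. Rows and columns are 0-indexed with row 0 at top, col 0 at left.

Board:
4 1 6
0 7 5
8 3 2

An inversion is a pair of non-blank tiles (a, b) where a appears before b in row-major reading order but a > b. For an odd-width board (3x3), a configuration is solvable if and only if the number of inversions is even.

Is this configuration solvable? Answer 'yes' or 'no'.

Answer: yes

Derivation:
Inversions (pairs i<j in row-major order where tile[i] > tile[j] > 0): 14
14 is even, so the puzzle is solvable.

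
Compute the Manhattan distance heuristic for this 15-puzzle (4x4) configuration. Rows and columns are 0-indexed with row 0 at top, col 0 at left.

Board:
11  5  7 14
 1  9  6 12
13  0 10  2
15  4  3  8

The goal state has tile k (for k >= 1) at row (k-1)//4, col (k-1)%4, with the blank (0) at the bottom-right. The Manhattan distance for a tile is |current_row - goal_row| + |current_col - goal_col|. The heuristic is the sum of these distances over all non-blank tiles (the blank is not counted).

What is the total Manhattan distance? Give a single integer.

Answer: 35

Derivation:
Tile 11: at (0,0), goal (2,2), distance |0-2|+|0-2| = 4
Tile 5: at (0,1), goal (1,0), distance |0-1|+|1-0| = 2
Tile 7: at (0,2), goal (1,2), distance |0-1|+|2-2| = 1
Tile 14: at (0,3), goal (3,1), distance |0-3|+|3-1| = 5
Tile 1: at (1,0), goal (0,0), distance |1-0|+|0-0| = 1
Tile 9: at (1,1), goal (2,0), distance |1-2|+|1-0| = 2
Tile 6: at (1,2), goal (1,1), distance |1-1|+|2-1| = 1
Tile 12: at (1,3), goal (2,3), distance |1-2|+|3-3| = 1
Tile 13: at (2,0), goal (3,0), distance |2-3|+|0-0| = 1
Tile 10: at (2,2), goal (2,1), distance |2-2|+|2-1| = 1
Tile 2: at (2,3), goal (0,1), distance |2-0|+|3-1| = 4
Tile 15: at (3,0), goal (3,2), distance |3-3|+|0-2| = 2
Tile 4: at (3,1), goal (0,3), distance |3-0|+|1-3| = 5
Tile 3: at (3,2), goal (0,2), distance |3-0|+|2-2| = 3
Tile 8: at (3,3), goal (1,3), distance |3-1|+|3-3| = 2
Sum: 4 + 2 + 1 + 5 + 1 + 2 + 1 + 1 + 1 + 1 + 4 + 2 + 5 + 3 + 2 = 35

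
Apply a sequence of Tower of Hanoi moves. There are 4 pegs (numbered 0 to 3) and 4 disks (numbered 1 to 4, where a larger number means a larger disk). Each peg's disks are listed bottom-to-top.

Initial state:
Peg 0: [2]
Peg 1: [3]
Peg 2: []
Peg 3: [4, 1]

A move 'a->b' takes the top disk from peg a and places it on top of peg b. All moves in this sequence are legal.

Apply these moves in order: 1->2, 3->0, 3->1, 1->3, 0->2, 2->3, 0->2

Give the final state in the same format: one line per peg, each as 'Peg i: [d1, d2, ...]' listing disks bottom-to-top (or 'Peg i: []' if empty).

Answer: Peg 0: []
Peg 1: []
Peg 2: [3, 2]
Peg 3: [4, 1]

Derivation:
After move 1 (1->2):
Peg 0: [2]
Peg 1: []
Peg 2: [3]
Peg 3: [4, 1]

After move 2 (3->0):
Peg 0: [2, 1]
Peg 1: []
Peg 2: [3]
Peg 3: [4]

After move 3 (3->1):
Peg 0: [2, 1]
Peg 1: [4]
Peg 2: [3]
Peg 3: []

After move 4 (1->3):
Peg 0: [2, 1]
Peg 1: []
Peg 2: [3]
Peg 3: [4]

After move 5 (0->2):
Peg 0: [2]
Peg 1: []
Peg 2: [3, 1]
Peg 3: [4]

After move 6 (2->3):
Peg 0: [2]
Peg 1: []
Peg 2: [3]
Peg 3: [4, 1]

After move 7 (0->2):
Peg 0: []
Peg 1: []
Peg 2: [3, 2]
Peg 3: [4, 1]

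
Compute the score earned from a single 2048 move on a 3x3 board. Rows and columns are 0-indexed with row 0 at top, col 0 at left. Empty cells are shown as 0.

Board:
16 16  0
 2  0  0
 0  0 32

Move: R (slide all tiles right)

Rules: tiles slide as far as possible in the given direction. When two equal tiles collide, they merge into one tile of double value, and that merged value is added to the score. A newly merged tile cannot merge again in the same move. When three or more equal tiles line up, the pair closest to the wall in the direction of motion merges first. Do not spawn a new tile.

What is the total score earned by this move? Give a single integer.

Slide right:
row 0: [16, 16, 0] -> [0, 0, 32]  score +32 (running 32)
row 1: [2, 0, 0] -> [0, 0, 2]  score +0 (running 32)
row 2: [0, 0, 32] -> [0, 0, 32]  score +0 (running 32)
Board after move:
 0  0 32
 0  0  2
 0  0 32

Answer: 32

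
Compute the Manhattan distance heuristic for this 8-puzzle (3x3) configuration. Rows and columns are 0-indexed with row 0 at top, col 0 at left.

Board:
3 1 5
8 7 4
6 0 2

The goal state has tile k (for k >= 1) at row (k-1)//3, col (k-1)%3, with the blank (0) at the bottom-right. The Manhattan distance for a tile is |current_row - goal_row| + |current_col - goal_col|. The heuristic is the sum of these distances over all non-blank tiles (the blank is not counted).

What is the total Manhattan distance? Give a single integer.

Answer: 17

Derivation:
Tile 3: at (0,0), goal (0,2), distance |0-0|+|0-2| = 2
Tile 1: at (0,1), goal (0,0), distance |0-0|+|1-0| = 1
Tile 5: at (0,2), goal (1,1), distance |0-1|+|2-1| = 2
Tile 8: at (1,0), goal (2,1), distance |1-2|+|0-1| = 2
Tile 7: at (1,1), goal (2,0), distance |1-2|+|1-0| = 2
Tile 4: at (1,2), goal (1,0), distance |1-1|+|2-0| = 2
Tile 6: at (2,0), goal (1,2), distance |2-1|+|0-2| = 3
Tile 2: at (2,2), goal (0,1), distance |2-0|+|2-1| = 3
Sum: 2 + 1 + 2 + 2 + 2 + 2 + 3 + 3 = 17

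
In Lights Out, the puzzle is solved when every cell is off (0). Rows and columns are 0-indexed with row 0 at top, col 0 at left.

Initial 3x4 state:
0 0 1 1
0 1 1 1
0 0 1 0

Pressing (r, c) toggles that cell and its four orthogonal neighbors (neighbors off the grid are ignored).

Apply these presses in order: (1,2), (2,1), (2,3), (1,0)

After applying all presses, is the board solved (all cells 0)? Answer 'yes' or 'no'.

After press 1 at (1,2):
0 0 0 1
0 0 0 0
0 0 0 0

After press 2 at (2,1):
0 0 0 1
0 1 0 0
1 1 1 0

After press 3 at (2,3):
0 0 0 1
0 1 0 1
1 1 0 1

After press 4 at (1,0):
1 0 0 1
1 0 0 1
0 1 0 1

Lights still on: 6

Answer: no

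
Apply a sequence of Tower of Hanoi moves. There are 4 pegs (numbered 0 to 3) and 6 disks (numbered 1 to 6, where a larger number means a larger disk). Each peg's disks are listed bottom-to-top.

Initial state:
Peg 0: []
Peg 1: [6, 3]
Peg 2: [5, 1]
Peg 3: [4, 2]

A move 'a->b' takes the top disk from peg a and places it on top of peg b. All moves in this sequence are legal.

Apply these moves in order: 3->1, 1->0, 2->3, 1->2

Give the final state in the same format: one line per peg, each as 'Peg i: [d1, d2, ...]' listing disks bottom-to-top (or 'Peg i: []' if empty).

After move 1 (3->1):
Peg 0: []
Peg 1: [6, 3, 2]
Peg 2: [5, 1]
Peg 3: [4]

After move 2 (1->0):
Peg 0: [2]
Peg 1: [6, 3]
Peg 2: [5, 1]
Peg 3: [4]

After move 3 (2->3):
Peg 0: [2]
Peg 1: [6, 3]
Peg 2: [5]
Peg 3: [4, 1]

After move 4 (1->2):
Peg 0: [2]
Peg 1: [6]
Peg 2: [5, 3]
Peg 3: [4, 1]

Answer: Peg 0: [2]
Peg 1: [6]
Peg 2: [5, 3]
Peg 3: [4, 1]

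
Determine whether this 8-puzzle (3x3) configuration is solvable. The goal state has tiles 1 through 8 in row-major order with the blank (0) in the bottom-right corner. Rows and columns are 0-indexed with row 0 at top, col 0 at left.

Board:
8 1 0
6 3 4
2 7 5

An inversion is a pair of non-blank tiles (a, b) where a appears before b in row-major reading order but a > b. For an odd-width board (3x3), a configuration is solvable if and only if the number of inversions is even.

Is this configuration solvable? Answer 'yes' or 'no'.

Answer: yes

Derivation:
Inversions (pairs i<j in row-major order where tile[i] > tile[j] > 0): 14
14 is even, so the puzzle is solvable.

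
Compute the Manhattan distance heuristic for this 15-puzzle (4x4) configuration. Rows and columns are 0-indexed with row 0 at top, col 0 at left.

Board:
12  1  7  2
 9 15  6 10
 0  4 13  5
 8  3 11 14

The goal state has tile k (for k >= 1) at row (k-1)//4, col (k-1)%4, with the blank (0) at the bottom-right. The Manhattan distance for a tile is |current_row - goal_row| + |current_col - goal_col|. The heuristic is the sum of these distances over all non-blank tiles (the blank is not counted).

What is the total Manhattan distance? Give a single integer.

Tile 12: (0,0)->(2,3) = 5
Tile 1: (0,1)->(0,0) = 1
Tile 7: (0,2)->(1,2) = 1
Tile 2: (0,3)->(0,1) = 2
Tile 9: (1,0)->(2,0) = 1
Tile 15: (1,1)->(3,2) = 3
Tile 6: (1,2)->(1,1) = 1
Tile 10: (1,3)->(2,1) = 3
Tile 4: (2,1)->(0,3) = 4
Tile 13: (2,2)->(3,0) = 3
Tile 5: (2,3)->(1,0) = 4
Tile 8: (3,0)->(1,3) = 5
Tile 3: (3,1)->(0,2) = 4
Tile 11: (3,2)->(2,2) = 1
Tile 14: (3,3)->(3,1) = 2
Sum: 5 + 1 + 1 + 2 + 1 + 3 + 1 + 3 + 4 + 3 + 4 + 5 + 4 + 1 + 2 = 40

Answer: 40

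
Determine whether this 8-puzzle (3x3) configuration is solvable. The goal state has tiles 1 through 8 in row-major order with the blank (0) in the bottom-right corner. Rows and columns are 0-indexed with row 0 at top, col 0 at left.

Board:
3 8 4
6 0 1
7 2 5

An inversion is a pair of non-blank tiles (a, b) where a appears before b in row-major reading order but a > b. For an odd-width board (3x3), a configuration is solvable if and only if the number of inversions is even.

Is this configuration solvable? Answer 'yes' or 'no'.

Answer: no

Derivation:
Inversions (pairs i<j in row-major order where tile[i] > tile[j] > 0): 15
15 is odd, so the puzzle is not solvable.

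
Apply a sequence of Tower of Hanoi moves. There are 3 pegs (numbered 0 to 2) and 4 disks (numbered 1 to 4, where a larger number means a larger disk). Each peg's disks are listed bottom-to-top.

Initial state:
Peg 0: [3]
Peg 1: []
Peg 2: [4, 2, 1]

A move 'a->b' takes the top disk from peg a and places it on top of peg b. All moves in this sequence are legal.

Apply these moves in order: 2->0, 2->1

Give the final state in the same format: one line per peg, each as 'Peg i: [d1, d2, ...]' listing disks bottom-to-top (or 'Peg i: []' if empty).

Answer: Peg 0: [3, 1]
Peg 1: [2]
Peg 2: [4]

Derivation:
After move 1 (2->0):
Peg 0: [3, 1]
Peg 1: []
Peg 2: [4, 2]

After move 2 (2->1):
Peg 0: [3, 1]
Peg 1: [2]
Peg 2: [4]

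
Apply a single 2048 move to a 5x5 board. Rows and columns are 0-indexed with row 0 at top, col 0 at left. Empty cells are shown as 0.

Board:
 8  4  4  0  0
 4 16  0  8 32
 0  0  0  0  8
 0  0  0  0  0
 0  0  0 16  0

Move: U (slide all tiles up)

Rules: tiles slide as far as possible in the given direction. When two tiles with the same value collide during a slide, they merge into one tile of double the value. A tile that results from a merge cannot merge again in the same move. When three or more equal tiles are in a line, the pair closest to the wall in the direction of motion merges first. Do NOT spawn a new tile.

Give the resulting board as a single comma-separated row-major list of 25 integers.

Answer: 8, 4, 4, 8, 32, 4, 16, 0, 16, 8, 0, 0, 0, 0, 0, 0, 0, 0, 0, 0, 0, 0, 0, 0, 0

Derivation:
Slide up:
col 0: [8, 4, 0, 0, 0] -> [8, 4, 0, 0, 0]
col 1: [4, 16, 0, 0, 0] -> [4, 16, 0, 0, 0]
col 2: [4, 0, 0, 0, 0] -> [4, 0, 0, 0, 0]
col 3: [0, 8, 0, 0, 16] -> [8, 16, 0, 0, 0]
col 4: [0, 32, 8, 0, 0] -> [32, 8, 0, 0, 0]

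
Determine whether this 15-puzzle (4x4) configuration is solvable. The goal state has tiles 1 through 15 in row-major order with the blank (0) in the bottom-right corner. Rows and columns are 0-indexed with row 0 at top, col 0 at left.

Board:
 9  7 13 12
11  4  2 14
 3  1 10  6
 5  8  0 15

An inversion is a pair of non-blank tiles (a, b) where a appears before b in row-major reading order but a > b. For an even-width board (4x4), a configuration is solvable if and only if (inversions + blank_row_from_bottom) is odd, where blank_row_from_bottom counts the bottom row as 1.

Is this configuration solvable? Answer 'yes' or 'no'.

Inversions: 56
Blank is in row 3 (0-indexed from top), which is row 1 counting from the bottom (bottom = 1).
56 + 1 = 57, which is odd, so the puzzle is solvable.

Answer: yes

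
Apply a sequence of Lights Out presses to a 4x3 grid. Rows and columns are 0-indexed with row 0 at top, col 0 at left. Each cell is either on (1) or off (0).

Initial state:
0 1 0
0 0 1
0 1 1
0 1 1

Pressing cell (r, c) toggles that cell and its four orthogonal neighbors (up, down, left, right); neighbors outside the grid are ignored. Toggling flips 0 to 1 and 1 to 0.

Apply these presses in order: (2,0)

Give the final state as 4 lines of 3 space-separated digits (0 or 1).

After press 1 at (2,0):
0 1 0
1 0 1
1 0 1
1 1 1

Answer: 0 1 0
1 0 1
1 0 1
1 1 1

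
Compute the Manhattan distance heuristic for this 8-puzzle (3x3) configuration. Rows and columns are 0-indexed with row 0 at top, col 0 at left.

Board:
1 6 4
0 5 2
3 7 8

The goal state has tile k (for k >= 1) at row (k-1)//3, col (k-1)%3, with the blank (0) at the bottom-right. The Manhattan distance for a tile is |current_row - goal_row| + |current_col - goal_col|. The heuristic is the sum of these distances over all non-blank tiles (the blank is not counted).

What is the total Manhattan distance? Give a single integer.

Tile 1: (0,0)->(0,0) = 0
Tile 6: (0,1)->(1,2) = 2
Tile 4: (0,2)->(1,0) = 3
Tile 5: (1,1)->(1,1) = 0
Tile 2: (1,2)->(0,1) = 2
Tile 3: (2,0)->(0,2) = 4
Tile 7: (2,1)->(2,0) = 1
Tile 8: (2,2)->(2,1) = 1
Sum: 0 + 2 + 3 + 0 + 2 + 4 + 1 + 1 = 13

Answer: 13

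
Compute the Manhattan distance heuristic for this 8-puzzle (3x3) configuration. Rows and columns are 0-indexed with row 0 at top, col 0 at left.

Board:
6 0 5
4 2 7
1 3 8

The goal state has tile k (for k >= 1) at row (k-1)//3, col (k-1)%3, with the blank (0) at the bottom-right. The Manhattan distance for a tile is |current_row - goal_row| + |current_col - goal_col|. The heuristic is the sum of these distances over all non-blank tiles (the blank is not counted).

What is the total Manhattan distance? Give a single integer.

Tile 6: at (0,0), goal (1,2), distance |0-1|+|0-2| = 3
Tile 5: at (0,2), goal (1,1), distance |0-1|+|2-1| = 2
Tile 4: at (1,0), goal (1,0), distance |1-1|+|0-0| = 0
Tile 2: at (1,1), goal (0,1), distance |1-0|+|1-1| = 1
Tile 7: at (1,2), goal (2,0), distance |1-2|+|2-0| = 3
Tile 1: at (2,0), goal (0,0), distance |2-0|+|0-0| = 2
Tile 3: at (2,1), goal (0,2), distance |2-0|+|1-2| = 3
Tile 8: at (2,2), goal (2,1), distance |2-2|+|2-1| = 1
Sum: 3 + 2 + 0 + 1 + 3 + 2 + 3 + 1 = 15

Answer: 15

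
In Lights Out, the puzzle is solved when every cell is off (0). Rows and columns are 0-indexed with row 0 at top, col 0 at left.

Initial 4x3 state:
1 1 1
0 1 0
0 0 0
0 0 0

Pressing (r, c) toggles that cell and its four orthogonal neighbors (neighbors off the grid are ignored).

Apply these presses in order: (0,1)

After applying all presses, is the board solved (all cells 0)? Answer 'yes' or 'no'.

After press 1 at (0,1):
0 0 0
0 0 0
0 0 0
0 0 0

Lights still on: 0

Answer: yes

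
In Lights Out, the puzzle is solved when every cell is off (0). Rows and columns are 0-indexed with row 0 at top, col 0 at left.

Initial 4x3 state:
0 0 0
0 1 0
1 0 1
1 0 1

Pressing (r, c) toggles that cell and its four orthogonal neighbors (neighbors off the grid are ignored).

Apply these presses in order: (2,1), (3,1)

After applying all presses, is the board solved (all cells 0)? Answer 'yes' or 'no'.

Answer: yes

Derivation:
After press 1 at (2,1):
0 0 0
0 0 0
0 1 0
1 1 1

After press 2 at (3,1):
0 0 0
0 0 0
0 0 0
0 0 0

Lights still on: 0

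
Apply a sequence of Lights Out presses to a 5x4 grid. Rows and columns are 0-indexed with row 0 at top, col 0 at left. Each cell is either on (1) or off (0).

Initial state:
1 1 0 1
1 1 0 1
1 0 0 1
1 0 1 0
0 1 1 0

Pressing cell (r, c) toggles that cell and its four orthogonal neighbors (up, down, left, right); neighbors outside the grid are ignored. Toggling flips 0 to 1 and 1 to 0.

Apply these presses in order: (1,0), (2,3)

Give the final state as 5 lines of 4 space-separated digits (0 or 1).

After press 1 at (1,0):
0 1 0 1
0 0 0 1
0 0 0 1
1 0 1 0
0 1 1 0

After press 2 at (2,3):
0 1 0 1
0 0 0 0
0 0 1 0
1 0 1 1
0 1 1 0

Answer: 0 1 0 1
0 0 0 0
0 0 1 0
1 0 1 1
0 1 1 0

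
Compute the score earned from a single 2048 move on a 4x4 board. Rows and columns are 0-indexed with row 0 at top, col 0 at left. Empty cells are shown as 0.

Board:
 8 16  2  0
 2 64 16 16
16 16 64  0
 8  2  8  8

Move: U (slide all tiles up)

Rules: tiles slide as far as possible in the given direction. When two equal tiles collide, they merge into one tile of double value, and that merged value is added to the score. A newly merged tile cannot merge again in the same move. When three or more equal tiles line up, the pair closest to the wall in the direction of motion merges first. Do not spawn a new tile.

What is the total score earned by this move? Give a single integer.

Answer: 0

Derivation:
Slide up:
col 0: [8, 2, 16, 8] -> [8, 2, 16, 8]  score +0 (running 0)
col 1: [16, 64, 16, 2] -> [16, 64, 16, 2]  score +0 (running 0)
col 2: [2, 16, 64, 8] -> [2, 16, 64, 8]  score +0 (running 0)
col 3: [0, 16, 0, 8] -> [16, 8, 0, 0]  score +0 (running 0)
Board after move:
 8 16  2 16
 2 64 16  8
16 16 64  0
 8  2  8  0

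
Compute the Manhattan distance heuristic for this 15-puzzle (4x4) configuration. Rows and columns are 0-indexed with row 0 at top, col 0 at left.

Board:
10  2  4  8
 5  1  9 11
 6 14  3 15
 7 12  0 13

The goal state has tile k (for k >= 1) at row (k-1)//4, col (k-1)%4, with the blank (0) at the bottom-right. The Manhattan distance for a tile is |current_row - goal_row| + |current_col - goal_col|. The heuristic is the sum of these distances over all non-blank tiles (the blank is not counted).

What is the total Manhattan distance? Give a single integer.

Answer: 29

Derivation:
Tile 10: at (0,0), goal (2,1), distance |0-2|+|0-1| = 3
Tile 2: at (0,1), goal (0,1), distance |0-0|+|1-1| = 0
Tile 4: at (0,2), goal (0,3), distance |0-0|+|2-3| = 1
Tile 8: at (0,3), goal (1,3), distance |0-1|+|3-3| = 1
Tile 5: at (1,0), goal (1,0), distance |1-1|+|0-0| = 0
Tile 1: at (1,1), goal (0,0), distance |1-0|+|1-0| = 2
Tile 9: at (1,2), goal (2,0), distance |1-2|+|2-0| = 3
Tile 11: at (1,3), goal (2,2), distance |1-2|+|3-2| = 2
Tile 6: at (2,0), goal (1,1), distance |2-1|+|0-1| = 2
Tile 14: at (2,1), goal (3,1), distance |2-3|+|1-1| = 1
Tile 3: at (2,2), goal (0,2), distance |2-0|+|2-2| = 2
Tile 15: at (2,3), goal (3,2), distance |2-3|+|3-2| = 2
Tile 7: at (3,0), goal (1,2), distance |3-1|+|0-2| = 4
Tile 12: at (3,1), goal (2,3), distance |3-2|+|1-3| = 3
Tile 13: at (3,3), goal (3,0), distance |3-3|+|3-0| = 3
Sum: 3 + 0 + 1 + 1 + 0 + 2 + 3 + 2 + 2 + 1 + 2 + 2 + 4 + 3 + 3 = 29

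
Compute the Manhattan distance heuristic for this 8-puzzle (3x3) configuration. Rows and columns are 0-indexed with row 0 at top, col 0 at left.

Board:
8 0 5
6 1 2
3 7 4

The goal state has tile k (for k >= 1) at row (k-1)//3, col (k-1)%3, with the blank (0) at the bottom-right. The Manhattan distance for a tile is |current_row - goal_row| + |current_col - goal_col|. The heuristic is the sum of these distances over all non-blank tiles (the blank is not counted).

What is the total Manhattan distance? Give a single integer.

Answer: 19

Derivation:
Tile 8: (0,0)->(2,1) = 3
Tile 5: (0,2)->(1,1) = 2
Tile 6: (1,0)->(1,2) = 2
Tile 1: (1,1)->(0,0) = 2
Tile 2: (1,2)->(0,1) = 2
Tile 3: (2,0)->(0,2) = 4
Tile 7: (2,1)->(2,0) = 1
Tile 4: (2,2)->(1,0) = 3
Sum: 3 + 2 + 2 + 2 + 2 + 4 + 1 + 3 = 19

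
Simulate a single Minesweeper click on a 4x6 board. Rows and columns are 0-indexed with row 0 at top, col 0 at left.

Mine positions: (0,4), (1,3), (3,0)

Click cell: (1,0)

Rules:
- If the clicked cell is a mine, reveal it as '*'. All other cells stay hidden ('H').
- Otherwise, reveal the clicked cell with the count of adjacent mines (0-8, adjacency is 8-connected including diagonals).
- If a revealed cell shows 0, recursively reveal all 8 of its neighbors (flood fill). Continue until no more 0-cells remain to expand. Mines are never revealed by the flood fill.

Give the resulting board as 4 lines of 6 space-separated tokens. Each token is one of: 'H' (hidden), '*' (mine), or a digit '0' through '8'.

0 0 1 H H H
0 0 1 H H H
1 1 1 H H H
H H H H H H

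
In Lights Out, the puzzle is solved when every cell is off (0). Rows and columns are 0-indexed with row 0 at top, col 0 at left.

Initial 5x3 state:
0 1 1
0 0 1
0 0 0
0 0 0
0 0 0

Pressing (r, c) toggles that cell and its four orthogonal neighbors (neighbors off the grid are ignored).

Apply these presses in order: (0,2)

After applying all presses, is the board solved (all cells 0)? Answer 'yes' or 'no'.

Answer: yes

Derivation:
After press 1 at (0,2):
0 0 0
0 0 0
0 0 0
0 0 0
0 0 0

Lights still on: 0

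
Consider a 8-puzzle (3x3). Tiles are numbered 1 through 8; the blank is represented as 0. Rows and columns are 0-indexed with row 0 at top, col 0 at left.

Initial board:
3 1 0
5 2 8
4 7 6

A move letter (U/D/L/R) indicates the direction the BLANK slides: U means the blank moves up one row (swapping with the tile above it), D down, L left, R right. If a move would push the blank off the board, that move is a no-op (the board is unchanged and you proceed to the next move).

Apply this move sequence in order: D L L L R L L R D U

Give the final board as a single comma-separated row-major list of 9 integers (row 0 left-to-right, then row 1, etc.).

After move 1 (D):
3 1 8
5 2 0
4 7 6

After move 2 (L):
3 1 8
5 0 2
4 7 6

After move 3 (L):
3 1 8
0 5 2
4 7 6

After move 4 (L):
3 1 8
0 5 2
4 7 6

After move 5 (R):
3 1 8
5 0 2
4 7 6

After move 6 (L):
3 1 8
0 5 2
4 7 6

After move 7 (L):
3 1 8
0 5 2
4 7 6

After move 8 (R):
3 1 8
5 0 2
4 7 6

After move 9 (D):
3 1 8
5 7 2
4 0 6

After move 10 (U):
3 1 8
5 0 2
4 7 6

Answer: 3, 1, 8, 5, 0, 2, 4, 7, 6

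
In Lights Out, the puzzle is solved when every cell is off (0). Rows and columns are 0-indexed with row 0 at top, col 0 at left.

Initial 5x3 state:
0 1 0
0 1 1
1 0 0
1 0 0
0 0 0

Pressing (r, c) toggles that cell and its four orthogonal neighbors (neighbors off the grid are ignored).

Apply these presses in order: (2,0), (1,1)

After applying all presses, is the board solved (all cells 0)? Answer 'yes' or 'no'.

After press 1 at (2,0):
0 1 0
1 1 1
0 1 0
0 0 0
0 0 0

After press 2 at (1,1):
0 0 0
0 0 0
0 0 0
0 0 0
0 0 0

Lights still on: 0

Answer: yes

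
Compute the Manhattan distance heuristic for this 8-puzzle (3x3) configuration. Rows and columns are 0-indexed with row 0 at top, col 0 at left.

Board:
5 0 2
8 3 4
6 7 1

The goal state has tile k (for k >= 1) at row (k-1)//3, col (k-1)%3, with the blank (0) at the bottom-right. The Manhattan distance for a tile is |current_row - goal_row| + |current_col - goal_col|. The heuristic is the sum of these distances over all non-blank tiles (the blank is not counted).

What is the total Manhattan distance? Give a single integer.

Answer: 17

Derivation:
Tile 5: at (0,0), goal (1,1), distance |0-1|+|0-1| = 2
Tile 2: at (0,2), goal (0,1), distance |0-0|+|2-1| = 1
Tile 8: at (1,0), goal (2,1), distance |1-2|+|0-1| = 2
Tile 3: at (1,1), goal (0,2), distance |1-0|+|1-2| = 2
Tile 4: at (1,2), goal (1,0), distance |1-1|+|2-0| = 2
Tile 6: at (2,0), goal (1,2), distance |2-1|+|0-2| = 3
Tile 7: at (2,1), goal (2,0), distance |2-2|+|1-0| = 1
Tile 1: at (2,2), goal (0,0), distance |2-0|+|2-0| = 4
Sum: 2 + 1 + 2 + 2 + 2 + 3 + 1 + 4 = 17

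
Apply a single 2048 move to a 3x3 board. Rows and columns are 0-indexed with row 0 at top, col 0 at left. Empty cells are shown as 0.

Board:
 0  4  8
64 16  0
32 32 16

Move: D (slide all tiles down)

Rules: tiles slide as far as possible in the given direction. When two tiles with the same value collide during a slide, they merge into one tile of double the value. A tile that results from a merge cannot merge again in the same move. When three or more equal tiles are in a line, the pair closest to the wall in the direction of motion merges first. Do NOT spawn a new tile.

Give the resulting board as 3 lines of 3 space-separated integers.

Answer:  0  4  0
64 16  8
32 32 16

Derivation:
Slide down:
col 0: [0, 64, 32] -> [0, 64, 32]
col 1: [4, 16, 32] -> [4, 16, 32]
col 2: [8, 0, 16] -> [0, 8, 16]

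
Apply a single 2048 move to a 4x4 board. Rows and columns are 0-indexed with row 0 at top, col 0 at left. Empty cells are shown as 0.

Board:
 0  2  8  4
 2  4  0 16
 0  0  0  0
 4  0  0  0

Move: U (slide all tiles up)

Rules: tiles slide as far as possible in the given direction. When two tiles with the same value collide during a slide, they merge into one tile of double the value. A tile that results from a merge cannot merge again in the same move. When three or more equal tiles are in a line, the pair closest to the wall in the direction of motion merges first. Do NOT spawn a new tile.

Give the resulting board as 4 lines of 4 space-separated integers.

Slide up:
col 0: [0, 2, 0, 4] -> [2, 4, 0, 0]
col 1: [2, 4, 0, 0] -> [2, 4, 0, 0]
col 2: [8, 0, 0, 0] -> [8, 0, 0, 0]
col 3: [4, 16, 0, 0] -> [4, 16, 0, 0]

Answer:  2  2  8  4
 4  4  0 16
 0  0  0  0
 0  0  0  0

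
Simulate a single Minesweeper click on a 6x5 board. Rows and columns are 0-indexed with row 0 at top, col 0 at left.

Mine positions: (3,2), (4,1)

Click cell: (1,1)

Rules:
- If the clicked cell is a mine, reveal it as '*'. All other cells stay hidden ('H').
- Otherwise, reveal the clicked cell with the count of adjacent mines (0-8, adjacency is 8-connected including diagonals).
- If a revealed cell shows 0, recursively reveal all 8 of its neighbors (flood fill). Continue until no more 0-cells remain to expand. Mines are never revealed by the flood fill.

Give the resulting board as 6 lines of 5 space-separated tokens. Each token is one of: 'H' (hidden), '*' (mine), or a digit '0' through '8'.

0 0 0 0 0
0 0 0 0 0
0 1 1 1 0
1 2 H 1 0
H H 2 1 0
H H 1 0 0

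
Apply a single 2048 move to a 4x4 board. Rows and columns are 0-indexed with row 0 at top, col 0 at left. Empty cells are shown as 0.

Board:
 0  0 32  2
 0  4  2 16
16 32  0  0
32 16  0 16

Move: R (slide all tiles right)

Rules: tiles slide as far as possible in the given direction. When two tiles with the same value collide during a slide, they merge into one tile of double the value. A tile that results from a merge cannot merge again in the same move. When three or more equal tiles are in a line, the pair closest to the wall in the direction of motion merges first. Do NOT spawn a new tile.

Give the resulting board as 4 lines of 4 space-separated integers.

Slide right:
row 0: [0, 0, 32, 2] -> [0, 0, 32, 2]
row 1: [0, 4, 2, 16] -> [0, 4, 2, 16]
row 2: [16, 32, 0, 0] -> [0, 0, 16, 32]
row 3: [32, 16, 0, 16] -> [0, 0, 32, 32]

Answer:  0  0 32  2
 0  4  2 16
 0  0 16 32
 0  0 32 32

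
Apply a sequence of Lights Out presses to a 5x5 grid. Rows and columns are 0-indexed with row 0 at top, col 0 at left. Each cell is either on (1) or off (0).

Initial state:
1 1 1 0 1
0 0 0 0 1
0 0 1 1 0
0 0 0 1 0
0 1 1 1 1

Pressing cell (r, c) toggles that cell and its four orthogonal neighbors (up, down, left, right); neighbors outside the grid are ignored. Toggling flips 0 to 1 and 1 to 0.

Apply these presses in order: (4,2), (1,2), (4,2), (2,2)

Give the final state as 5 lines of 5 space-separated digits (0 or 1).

Answer: 1 1 0 0 1
0 1 0 1 1
0 1 1 0 0
0 0 1 1 0
0 1 1 1 1

Derivation:
After press 1 at (4,2):
1 1 1 0 1
0 0 0 0 1
0 0 1 1 0
0 0 1 1 0
0 0 0 0 1

After press 2 at (1,2):
1 1 0 0 1
0 1 1 1 1
0 0 0 1 0
0 0 1 1 0
0 0 0 0 1

After press 3 at (4,2):
1 1 0 0 1
0 1 1 1 1
0 0 0 1 0
0 0 0 1 0
0 1 1 1 1

After press 4 at (2,2):
1 1 0 0 1
0 1 0 1 1
0 1 1 0 0
0 0 1 1 0
0 1 1 1 1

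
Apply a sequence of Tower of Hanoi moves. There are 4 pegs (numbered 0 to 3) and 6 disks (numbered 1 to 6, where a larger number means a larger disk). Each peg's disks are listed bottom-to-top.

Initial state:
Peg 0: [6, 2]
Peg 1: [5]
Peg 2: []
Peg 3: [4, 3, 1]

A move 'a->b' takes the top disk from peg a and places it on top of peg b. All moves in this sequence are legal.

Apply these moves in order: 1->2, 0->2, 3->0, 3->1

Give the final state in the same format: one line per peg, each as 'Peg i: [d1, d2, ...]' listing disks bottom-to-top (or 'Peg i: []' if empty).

After move 1 (1->2):
Peg 0: [6, 2]
Peg 1: []
Peg 2: [5]
Peg 3: [4, 3, 1]

After move 2 (0->2):
Peg 0: [6]
Peg 1: []
Peg 2: [5, 2]
Peg 3: [4, 3, 1]

After move 3 (3->0):
Peg 0: [6, 1]
Peg 1: []
Peg 2: [5, 2]
Peg 3: [4, 3]

After move 4 (3->1):
Peg 0: [6, 1]
Peg 1: [3]
Peg 2: [5, 2]
Peg 3: [4]

Answer: Peg 0: [6, 1]
Peg 1: [3]
Peg 2: [5, 2]
Peg 3: [4]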